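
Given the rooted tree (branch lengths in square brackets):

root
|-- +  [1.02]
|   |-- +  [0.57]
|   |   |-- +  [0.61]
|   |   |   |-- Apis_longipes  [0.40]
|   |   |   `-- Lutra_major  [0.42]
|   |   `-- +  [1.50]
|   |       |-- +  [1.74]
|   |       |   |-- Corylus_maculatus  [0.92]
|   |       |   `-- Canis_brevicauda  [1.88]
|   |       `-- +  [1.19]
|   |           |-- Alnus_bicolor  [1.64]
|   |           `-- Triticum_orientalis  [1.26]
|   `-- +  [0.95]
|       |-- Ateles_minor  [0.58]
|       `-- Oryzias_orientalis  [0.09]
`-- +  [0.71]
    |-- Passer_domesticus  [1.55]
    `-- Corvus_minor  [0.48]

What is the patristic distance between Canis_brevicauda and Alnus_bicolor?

6.45

The path runs Canis_brevicauda → … → MRCA → … → Alnus_bicolor; the MRCA is the node subtending ((Corylus_maculatus,Canis_brevicauda),(Alnus_bicolor,Triticum_orientalis)).
Branch lengths along that path: 1.88 + 1.74 + 1.19 + 1.64 = 6.45.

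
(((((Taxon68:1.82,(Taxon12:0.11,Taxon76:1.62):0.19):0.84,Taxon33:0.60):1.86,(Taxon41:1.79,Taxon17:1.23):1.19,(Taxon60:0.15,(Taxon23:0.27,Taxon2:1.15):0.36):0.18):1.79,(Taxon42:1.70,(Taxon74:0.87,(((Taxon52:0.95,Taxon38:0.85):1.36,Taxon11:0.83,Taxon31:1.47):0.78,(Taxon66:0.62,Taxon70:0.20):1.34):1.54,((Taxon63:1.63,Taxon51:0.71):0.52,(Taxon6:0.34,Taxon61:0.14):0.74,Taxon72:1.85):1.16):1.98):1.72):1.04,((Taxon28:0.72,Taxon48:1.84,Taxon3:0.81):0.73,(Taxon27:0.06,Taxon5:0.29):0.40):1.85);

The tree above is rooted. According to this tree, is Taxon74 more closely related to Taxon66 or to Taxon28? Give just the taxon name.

Taxon66

The MRCA of Taxon74 and Taxon66 subtends (Taxon74,(((Taxon52,Taxon38),Taxon11,Taxon31),(Taxon66,Taxon70)),((Taxon63,Taxon51),(Taxon6,Taxon61),Taxon72)) (12 taxa).
The MRCA of Taxon74 and Taxon28 is the root, subtending the entire tree (27 taxa).
The first is nested inside the second, so Taxon74 shares a more recent common ancestor with Taxon66.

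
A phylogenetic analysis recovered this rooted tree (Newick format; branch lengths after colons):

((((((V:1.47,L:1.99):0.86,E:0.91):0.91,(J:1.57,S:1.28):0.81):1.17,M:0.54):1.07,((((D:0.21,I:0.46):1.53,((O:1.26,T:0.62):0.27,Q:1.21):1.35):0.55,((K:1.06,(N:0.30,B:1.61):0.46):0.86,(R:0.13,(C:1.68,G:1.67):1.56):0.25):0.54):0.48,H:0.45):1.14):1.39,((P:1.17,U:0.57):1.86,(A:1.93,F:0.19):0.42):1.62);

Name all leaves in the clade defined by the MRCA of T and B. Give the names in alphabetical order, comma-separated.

B, C, D, G, I, K, N, O, Q, R, T

Tracing T: it sits inside (O,T).
Tracing B: it sits inside (N,B).
The smallest clade enclosing both is (((D,I),((O,T),Q)),((K,(N,B)),(R,(C,G)))); the answer is its 11 terminal taxa in alphabetical order.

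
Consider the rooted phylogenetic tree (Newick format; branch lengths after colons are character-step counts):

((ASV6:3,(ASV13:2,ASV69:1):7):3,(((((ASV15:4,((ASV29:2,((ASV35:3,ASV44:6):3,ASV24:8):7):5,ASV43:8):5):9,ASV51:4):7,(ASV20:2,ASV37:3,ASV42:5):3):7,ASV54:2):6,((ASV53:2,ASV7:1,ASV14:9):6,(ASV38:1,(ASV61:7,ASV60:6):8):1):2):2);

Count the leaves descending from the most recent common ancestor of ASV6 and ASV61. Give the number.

The MRCA of ASV6 and ASV61 is the root, so the clade is the entire tree.
That clade contains 20 terminal taxa: ASV13, ASV14, ASV15, ASV20, ASV24, ASV29, ASV35, ASV37, ASV38, ASV42, ASV43, ASV44, ASV51, ASV53, ASV54, ASV6, ASV60, ASV61, ASV69, ASV7.

20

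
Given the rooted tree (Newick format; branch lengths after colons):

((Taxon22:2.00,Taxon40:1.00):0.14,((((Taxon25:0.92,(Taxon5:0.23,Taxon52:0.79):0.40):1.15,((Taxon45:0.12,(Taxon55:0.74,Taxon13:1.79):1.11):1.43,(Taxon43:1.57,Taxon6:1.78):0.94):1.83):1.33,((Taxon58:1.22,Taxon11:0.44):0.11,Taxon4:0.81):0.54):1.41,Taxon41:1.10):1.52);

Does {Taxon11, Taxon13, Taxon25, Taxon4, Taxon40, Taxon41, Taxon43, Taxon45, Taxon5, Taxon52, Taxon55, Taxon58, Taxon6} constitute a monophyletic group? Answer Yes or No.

No

The MRCA of the listed taxa is the root, so the smallest clade containing them is the whole tree.
That clade also contains Taxon22, which is not in the proposed group, so the group is not monophyletic.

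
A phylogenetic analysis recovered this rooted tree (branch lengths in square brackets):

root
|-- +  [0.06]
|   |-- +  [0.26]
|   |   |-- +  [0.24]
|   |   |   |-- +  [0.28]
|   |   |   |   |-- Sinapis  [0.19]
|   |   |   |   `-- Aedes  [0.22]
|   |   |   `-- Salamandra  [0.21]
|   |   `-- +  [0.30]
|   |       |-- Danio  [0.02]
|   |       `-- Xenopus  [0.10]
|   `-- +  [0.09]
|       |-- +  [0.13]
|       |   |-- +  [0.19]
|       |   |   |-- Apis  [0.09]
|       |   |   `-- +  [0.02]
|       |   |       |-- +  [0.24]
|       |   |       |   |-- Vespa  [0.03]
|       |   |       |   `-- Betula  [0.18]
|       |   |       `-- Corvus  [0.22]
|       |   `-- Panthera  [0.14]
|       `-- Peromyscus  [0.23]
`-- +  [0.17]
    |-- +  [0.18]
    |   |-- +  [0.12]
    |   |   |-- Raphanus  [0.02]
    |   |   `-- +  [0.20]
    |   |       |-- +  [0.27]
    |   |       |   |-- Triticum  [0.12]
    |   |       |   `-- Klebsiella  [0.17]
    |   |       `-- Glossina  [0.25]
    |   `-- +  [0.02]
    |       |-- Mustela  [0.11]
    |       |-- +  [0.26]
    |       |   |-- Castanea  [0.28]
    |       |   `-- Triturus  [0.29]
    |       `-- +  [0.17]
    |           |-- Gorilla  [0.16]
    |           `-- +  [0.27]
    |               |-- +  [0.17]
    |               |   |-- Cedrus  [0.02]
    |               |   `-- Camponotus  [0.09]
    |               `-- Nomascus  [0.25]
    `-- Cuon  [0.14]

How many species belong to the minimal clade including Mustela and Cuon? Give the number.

12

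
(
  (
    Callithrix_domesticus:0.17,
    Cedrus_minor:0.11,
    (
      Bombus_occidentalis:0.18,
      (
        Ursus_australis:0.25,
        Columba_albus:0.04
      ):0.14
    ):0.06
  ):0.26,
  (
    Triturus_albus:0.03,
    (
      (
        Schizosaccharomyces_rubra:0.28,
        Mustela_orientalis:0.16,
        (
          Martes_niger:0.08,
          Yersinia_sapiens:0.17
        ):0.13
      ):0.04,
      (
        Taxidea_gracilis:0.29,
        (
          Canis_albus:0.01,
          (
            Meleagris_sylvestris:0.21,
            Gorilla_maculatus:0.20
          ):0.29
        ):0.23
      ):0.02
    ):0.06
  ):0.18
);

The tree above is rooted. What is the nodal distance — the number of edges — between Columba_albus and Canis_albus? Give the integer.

The MRCA of Columba_albus and Canis_albus is the root of the tree.
From Columba_albus up to that node: 4 branches. From Canis_albus up to the same node: 5 branches. Total: 4 + 5 = 9.

9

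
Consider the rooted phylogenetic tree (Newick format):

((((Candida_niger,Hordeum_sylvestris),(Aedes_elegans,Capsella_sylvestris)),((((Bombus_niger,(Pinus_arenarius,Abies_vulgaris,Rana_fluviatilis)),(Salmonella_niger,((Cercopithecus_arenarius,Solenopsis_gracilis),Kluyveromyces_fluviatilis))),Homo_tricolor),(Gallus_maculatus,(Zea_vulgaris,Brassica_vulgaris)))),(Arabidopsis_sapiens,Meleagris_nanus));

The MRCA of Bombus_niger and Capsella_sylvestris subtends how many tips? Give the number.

The MRCA of Bombus_niger and Capsella_sylvestris is the node subtending (((Candida_niger,Hordeum_sylvestris),(Aedes_elegans,Capsella_sylvestris)),((((Bombus_niger,(Pinus_arenarius,Abies_vulgaris,Rana_fluviatilis)),(Salmonella_niger,((Cercopithecus_arenarius,Solenopsis_gracilis),Kluyveromyces_fluviatilis))),Homo_tricolor),(Gallus_maculatus,(Zea_vulgaris,Brassica_vulgaris)))).
That clade contains 16 terminal taxa: Abies_vulgaris, Aedes_elegans, Bombus_niger, Brassica_vulgaris, Candida_niger, Capsella_sylvestris, Cercopithecus_arenarius, Gallus_maculatus, Homo_tricolor, Hordeum_sylvestris, Kluyveromyces_fluviatilis, Pinus_arenarius, Rana_fluviatilis, Salmonella_niger, Solenopsis_gracilis, Zea_vulgaris.

16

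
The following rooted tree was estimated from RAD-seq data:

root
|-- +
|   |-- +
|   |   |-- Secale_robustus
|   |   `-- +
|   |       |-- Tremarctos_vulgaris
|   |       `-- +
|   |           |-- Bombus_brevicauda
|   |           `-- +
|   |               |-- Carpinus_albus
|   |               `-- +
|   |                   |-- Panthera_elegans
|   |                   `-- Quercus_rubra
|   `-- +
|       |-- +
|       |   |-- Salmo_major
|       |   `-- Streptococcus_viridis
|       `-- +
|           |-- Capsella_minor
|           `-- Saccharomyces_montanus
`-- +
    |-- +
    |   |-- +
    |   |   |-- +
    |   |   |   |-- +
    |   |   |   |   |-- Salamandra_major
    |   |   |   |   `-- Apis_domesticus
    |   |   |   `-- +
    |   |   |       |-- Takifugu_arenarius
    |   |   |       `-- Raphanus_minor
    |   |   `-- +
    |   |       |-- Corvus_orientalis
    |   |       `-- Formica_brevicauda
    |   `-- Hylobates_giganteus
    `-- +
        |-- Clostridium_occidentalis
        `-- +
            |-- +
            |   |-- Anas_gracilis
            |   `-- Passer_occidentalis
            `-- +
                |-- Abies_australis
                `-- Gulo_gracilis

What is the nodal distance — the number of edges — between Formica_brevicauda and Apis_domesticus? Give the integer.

5

The MRCA of Formica_brevicauda and Apis_domesticus is the node subtending (((Salamandra_major,Apis_domesticus),(Takifugu_arenarius,Raphanus_minor)),(Corvus_orientalis,Formica_brevicauda)).
From Formica_brevicauda up to that node: 2 branches. From Apis_domesticus up to the same node: 3 branches. Total: 2 + 3 = 5.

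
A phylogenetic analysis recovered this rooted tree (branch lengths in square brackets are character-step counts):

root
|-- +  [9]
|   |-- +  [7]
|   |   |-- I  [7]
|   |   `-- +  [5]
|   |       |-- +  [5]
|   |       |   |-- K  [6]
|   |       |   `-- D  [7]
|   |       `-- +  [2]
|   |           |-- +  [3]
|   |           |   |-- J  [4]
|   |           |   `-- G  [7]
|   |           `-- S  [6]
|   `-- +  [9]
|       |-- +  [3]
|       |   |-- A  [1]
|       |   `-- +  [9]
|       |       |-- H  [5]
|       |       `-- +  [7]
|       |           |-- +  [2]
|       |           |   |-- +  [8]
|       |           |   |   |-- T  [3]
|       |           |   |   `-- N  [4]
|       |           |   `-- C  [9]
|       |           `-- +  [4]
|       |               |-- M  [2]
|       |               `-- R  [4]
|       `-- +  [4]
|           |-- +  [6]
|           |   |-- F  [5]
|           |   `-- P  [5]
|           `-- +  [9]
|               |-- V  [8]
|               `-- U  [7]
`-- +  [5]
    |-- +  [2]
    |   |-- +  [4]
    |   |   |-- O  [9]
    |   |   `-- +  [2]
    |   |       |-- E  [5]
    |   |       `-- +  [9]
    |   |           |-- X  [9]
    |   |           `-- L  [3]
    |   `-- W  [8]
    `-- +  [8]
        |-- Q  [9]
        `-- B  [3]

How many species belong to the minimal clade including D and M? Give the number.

The MRCA of D and M is the node subtending ((I,((K,D),((J,G),S))),((A,(H,(((T,N),C),(M,R)))),((F,P),(V,U)))).
That clade contains 17 terminal taxa: A, C, D, F, G, H, I, J, K, M, N, P, R, S, T, U, V.

17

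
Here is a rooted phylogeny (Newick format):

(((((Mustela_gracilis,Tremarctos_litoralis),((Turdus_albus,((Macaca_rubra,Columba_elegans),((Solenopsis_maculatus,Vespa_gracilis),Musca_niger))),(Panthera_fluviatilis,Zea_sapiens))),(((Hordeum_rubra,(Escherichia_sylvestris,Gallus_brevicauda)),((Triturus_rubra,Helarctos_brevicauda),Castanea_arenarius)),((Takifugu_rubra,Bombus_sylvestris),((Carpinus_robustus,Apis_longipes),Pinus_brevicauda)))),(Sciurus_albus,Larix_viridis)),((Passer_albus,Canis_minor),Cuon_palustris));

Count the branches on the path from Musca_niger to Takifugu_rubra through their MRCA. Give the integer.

The MRCA of Musca_niger and Takifugu_rubra is the node subtending (((Mustela_gracilis,Tremarctos_litoralis),((Turdus_albus,((Macaca_rubra,Columba_elegans),((Solenopsis_maculatus,Vespa_gracilis),Musca_niger))),(Panthera_fluviatilis,Zea_sapiens))),(((Hordeum_rubra,(Escherichia_sylvestris,Gallus_brevicauda)),((Triturus_rubra,Helarctos_brevicauda),Castanea_arenarius)),((Takifugu_rubra,Bombus_sylvestris),((Carpinus_robustus,Apis_longipes),Pinus_brevicauda)))).
From Musca_niger up to that node: 6 branches. From Takifugu_rubra up to the same node: 4 branches. Total: 6 + 4 = 10.

10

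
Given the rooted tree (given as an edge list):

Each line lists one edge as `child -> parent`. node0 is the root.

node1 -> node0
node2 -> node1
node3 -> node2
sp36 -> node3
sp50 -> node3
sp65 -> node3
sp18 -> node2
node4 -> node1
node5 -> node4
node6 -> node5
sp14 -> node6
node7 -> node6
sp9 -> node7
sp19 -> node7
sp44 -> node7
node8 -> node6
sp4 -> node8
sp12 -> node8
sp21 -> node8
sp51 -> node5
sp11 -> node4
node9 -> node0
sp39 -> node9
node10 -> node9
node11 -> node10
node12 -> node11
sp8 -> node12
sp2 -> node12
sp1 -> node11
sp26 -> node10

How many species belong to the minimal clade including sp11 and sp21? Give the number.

The MRCA of sp11 and sp21 is the node subtending (((sp14,(sp9,sp19,sp44),(sp4,sp12,sp21)),sp51),sp11).
That clade contains 9 terminal taxa: sp11, sp12, sp14, sp19, sp21, sp4, sp44, sp51, sp9.

9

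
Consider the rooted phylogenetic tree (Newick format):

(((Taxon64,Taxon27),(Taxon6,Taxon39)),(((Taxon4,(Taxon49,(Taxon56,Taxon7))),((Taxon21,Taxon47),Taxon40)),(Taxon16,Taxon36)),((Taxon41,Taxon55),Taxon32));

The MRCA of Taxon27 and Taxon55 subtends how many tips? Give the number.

16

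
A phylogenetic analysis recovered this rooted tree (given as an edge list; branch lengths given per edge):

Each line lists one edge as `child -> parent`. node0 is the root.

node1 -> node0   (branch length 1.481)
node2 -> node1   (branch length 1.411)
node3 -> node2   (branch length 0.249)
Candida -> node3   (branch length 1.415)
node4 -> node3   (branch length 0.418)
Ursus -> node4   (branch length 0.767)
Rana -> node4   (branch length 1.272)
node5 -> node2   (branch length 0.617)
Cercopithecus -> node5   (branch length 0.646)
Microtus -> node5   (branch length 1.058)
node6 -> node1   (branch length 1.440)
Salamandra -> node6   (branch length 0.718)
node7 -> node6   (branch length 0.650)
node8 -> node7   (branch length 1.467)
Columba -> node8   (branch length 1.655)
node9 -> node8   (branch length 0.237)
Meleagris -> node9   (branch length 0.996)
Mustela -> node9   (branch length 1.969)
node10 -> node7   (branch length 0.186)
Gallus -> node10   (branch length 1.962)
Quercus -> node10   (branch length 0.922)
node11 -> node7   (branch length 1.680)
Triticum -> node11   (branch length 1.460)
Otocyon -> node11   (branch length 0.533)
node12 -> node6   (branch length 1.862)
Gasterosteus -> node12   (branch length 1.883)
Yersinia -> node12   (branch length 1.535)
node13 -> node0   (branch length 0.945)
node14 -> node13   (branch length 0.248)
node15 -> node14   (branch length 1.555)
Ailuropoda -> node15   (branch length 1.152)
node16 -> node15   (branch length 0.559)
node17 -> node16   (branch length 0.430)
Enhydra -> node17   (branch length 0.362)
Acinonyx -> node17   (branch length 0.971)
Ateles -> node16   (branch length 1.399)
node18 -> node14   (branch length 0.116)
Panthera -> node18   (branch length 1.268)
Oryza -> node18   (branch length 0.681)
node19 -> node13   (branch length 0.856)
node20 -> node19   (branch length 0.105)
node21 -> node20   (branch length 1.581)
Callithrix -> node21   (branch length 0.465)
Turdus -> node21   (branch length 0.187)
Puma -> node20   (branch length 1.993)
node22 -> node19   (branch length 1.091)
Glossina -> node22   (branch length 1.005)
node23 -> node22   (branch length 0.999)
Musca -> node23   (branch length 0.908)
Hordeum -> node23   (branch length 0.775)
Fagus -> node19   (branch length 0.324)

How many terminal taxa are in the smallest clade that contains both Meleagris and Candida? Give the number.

15

The MRCA of Meleagris and Candida is the node subtending (((Candida,(Ursus,Rana)),(Cercopithecus,Microtus)),(Salamandra,((Columba,(Meleagris,Mustela)),(Gallus,Quercus),(Triticum,Otocyon)),(Gasterosteus,Yersinia))).
That clade contains 15 terminal taxa: Candida, Cercopithecus, Columba, Gallus, Gasterosteus, Meleagris, Microtus, Mustela, Otocyon, Quercus, Rana, Salamandra, Triticum, Ursus, Yersinia.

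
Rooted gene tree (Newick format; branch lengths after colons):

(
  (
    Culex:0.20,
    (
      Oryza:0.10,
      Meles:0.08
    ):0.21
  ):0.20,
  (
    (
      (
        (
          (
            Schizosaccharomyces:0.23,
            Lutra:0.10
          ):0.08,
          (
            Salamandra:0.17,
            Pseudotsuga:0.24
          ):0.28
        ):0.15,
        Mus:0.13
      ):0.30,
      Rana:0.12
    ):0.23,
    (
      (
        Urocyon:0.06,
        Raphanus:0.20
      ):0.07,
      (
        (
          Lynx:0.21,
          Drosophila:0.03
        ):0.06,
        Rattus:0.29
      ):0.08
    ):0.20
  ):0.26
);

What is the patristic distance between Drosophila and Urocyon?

0.30

The path runs Drosophila → … → MRCA → … → Urocyon; the MRCA is the node subtending ((Urocyon,Raphanus),((Lynx,Drosophila),Rattus)).
Branch lengths along that path: 0.03 + 0.06 + 0.08 + 0.07 + 0.06 = 0.30.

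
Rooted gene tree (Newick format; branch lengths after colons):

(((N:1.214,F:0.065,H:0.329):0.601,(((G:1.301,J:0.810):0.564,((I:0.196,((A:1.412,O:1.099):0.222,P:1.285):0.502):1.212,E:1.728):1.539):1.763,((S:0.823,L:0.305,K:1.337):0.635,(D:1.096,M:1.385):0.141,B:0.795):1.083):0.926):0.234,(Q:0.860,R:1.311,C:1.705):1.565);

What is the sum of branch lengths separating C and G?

8.058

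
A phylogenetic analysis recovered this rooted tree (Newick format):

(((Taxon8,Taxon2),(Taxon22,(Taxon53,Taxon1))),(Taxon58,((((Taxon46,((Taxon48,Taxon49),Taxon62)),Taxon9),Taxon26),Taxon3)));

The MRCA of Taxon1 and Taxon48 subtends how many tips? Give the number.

13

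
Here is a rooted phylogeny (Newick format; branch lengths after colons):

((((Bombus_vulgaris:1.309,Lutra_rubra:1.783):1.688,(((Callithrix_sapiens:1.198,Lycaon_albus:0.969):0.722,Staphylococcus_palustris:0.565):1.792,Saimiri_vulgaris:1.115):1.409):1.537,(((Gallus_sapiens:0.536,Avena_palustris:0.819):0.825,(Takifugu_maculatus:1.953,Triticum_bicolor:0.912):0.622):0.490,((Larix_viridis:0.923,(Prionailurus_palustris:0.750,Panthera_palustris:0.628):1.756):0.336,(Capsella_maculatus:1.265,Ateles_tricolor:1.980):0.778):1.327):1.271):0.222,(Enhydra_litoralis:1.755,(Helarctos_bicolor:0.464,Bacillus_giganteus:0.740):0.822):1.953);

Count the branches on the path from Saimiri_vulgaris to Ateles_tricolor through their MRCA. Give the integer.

The MRCA of Saimiri_vulgaris and Ateles_tricolor is the node subtending (((Bombus_vulgaris,Lutra_rubra),(((Callithrix_sapiens,Lycaon_albus),Staphylococcus_palustris),Saimiri_vulgaris)),(((Gallus_sapiens,Avena_palustris),(Takifugu_maculatus,Triticum_bicolor)),((Larix_viridis,(Prionailurus_palustris,Panthera_palustris)),(Capsella_maculatus,Ateles_tricolor)))).
From Saimiri_vulgaris up to that node: 3 branches. From Ateles_tricolor up to the same node: 4 branches. Total: 3 + 4 = 7.

7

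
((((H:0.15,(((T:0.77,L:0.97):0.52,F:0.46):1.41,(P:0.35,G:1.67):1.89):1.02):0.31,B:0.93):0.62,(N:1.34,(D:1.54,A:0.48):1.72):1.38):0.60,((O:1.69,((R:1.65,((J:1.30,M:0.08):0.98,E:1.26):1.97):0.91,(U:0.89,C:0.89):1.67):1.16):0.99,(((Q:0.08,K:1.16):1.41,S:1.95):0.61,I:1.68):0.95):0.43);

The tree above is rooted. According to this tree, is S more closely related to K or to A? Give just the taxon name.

The MRCA of S and K subtends ((Q,K),S) (3 taxa).
The MRCA of S and A is the root, subtending the entire tree (21 taxa).
The first is nested inside the second, so S shares a more recent common ancestor with K.

K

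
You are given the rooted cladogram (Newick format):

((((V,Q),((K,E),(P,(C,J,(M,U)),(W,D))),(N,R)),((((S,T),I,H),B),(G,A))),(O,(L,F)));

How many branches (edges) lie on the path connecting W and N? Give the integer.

6

The MRCA of W and N is the node subtending ((V,Q),((K,E),(P,(C,J,(M,U)),(W,D))),(N,R)).
From W up to that node: 4 branches. From N up to the same node: 2 branches. Total: 4 + 2 = 6.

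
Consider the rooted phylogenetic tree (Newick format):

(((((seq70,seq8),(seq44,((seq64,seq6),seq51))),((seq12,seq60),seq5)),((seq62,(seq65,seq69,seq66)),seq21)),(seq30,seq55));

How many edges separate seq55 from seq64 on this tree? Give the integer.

The MRCA of seq55 and seq64 is the root of the tree.
From seq55 up to that node: 2 branches. From seq64 up to the same node: 7 branches. Total: 2 + 7 = 9.

9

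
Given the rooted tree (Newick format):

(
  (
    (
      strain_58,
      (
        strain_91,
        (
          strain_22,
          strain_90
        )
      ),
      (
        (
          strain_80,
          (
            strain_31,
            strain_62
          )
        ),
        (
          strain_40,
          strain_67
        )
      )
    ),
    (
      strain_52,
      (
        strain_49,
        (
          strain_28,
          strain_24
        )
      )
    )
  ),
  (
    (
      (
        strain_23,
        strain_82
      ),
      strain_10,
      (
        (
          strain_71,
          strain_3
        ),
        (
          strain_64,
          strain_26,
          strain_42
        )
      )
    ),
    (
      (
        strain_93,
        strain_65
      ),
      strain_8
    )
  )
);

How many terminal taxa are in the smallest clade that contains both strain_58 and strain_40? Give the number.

9

The MRCA of strain_58 and strain_40 is the node subtending (strain_58,(strain_91,(strain_22,strain_90)),((strain_80,(strain_31,strain_62)),(strain_40,strain_67))).
That clade contains 9 terminal taxa: strain_22, strain_31, strain_40, strain_58, strain_62, strain_67, strain_80, strain_90, strain_91.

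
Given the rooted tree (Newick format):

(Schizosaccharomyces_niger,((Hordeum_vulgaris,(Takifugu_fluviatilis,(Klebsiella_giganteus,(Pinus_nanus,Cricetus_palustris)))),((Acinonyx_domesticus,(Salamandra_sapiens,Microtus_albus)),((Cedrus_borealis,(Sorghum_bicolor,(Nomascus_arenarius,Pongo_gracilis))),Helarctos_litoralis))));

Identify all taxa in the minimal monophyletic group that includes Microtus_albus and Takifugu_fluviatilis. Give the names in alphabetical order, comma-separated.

Acinonyx_domesticus, Cedrus_borealis, Cricetus_palustris, Helarctos_litoralis, Hordeum_vulgaris, Klebsiella_giganteus, Microtus_albus, Nomascus_arenarius, Pinus_nanus, Pongo_gracilis, Salamandra_sapiens, Sorghum_bicolor, Takifugu_fluviatilis

Tracing Microtus_albus: it sits inside (Salamandra_sapiens,Microtus_albus).
Tracing Takifugu_fluviatilis: it sits inside (Takifugu_fluviatilis,(Klebsiella_giganteus,(Pinus_nanus,Cricetus_palustris))).
The smallest clade enclosing both is ((Hordeum_vulgaris,(Takifugu_fluviatilis,(Klebsiella_giganteus,(Pinus_nanus,Cricetus_palustris)))),((Acinonyx_domesticus,(Salamandra_sapiens,Microtus_albus)),((Cedrus_borealis,(Sorghum_bicolor,(Nomascus_arenarius,Pongo_gracilis))),Helarctos_litoralis))); the answer is its 13 terminal taxa in alphabetical order.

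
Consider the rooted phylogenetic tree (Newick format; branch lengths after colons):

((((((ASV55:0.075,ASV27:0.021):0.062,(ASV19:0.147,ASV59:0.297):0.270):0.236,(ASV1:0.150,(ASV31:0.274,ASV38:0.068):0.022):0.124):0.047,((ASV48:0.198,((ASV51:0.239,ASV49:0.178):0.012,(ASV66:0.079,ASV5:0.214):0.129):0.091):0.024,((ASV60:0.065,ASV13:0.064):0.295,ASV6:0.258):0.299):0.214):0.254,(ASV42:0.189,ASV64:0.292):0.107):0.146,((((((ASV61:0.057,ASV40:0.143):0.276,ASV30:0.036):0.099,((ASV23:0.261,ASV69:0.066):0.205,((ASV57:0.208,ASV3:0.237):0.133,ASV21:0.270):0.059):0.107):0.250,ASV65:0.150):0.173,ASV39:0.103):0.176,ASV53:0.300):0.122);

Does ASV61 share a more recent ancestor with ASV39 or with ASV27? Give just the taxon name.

ASV39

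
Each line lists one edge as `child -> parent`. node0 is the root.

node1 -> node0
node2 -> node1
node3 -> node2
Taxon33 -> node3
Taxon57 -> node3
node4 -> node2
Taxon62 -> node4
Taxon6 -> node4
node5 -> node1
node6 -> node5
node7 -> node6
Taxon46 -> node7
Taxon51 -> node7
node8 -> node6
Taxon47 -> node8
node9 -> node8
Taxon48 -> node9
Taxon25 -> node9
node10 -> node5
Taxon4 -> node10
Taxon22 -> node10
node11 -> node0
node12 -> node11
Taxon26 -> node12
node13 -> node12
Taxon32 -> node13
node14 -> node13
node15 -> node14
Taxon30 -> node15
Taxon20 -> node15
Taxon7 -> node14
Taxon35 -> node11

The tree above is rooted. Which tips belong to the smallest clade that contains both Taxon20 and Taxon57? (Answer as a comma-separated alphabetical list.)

Tracing Taxon20: it sits inside (Taxon30,Taxon20).
Tracing Taxon57: it sits inside (Taxon33,Taxon57).
The smallest clade enclosing both is the whole tree (their MRCA is the root), so the answer is all 17 tips in alphabetical order.

Taxon20, Taxon22, Taxon25, Taxon26, Taxon30, Taxon32, Taxon33, Taxon35, Taxon4, Taxon46, Taxon47, Taxon48, Taxon51, Taxon57, Taxon6, Taxon62, Taxon7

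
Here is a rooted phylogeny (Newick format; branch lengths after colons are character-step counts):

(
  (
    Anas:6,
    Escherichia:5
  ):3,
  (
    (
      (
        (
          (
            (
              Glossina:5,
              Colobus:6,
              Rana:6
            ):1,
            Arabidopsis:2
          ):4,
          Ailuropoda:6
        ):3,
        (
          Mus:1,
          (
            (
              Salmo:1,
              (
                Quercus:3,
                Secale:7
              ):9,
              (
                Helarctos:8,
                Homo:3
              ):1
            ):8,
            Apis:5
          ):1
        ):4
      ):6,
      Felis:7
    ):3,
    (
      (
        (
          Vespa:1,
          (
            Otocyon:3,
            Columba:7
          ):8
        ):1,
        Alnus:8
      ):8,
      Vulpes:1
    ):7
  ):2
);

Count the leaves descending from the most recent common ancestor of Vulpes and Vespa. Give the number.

5

The MRCA of Vulpes and Vespa is the node subtending (((Vespa,(Otocyon,Columba)),Alnus),Vulpes).
That clade contains 5 terminal taxa: Alnus, Columba, Otocyon, Vespa, Vulpes.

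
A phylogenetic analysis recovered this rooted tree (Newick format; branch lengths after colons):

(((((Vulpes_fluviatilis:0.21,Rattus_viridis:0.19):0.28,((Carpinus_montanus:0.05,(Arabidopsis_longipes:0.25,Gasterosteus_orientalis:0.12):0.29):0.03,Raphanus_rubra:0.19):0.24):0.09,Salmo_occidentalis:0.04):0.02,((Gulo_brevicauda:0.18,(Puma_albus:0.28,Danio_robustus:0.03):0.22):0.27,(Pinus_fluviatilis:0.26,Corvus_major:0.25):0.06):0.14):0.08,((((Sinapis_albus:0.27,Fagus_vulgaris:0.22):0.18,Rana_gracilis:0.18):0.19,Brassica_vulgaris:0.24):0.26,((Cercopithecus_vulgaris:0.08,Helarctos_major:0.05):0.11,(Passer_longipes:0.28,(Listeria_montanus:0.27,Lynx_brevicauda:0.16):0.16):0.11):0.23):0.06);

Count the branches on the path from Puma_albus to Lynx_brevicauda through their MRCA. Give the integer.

The MRCA of Puma_albus and Lynx_brevicauda is the root of the tree.
From Puma_albus up to that node: 5 branches. From Lynx_brevicauda up to the same node: 5 branches. Total: 5 + 5 = 10.

10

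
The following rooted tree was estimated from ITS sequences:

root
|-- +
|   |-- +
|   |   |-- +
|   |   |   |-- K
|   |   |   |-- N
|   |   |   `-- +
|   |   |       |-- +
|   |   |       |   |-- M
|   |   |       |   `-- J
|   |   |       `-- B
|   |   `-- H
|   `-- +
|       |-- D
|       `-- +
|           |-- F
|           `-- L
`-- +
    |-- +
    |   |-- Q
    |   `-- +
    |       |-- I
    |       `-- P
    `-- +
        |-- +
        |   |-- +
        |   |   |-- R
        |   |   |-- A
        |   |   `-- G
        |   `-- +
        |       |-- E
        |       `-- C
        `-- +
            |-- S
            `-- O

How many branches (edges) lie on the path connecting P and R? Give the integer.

The MRCA of P and R is the node subtending ((Q,(I,P)),(((R,A,G),(E,C)),(S,O))).
From P up to that node: 3 branches. From R up to the same node: 4 branches. Total: 3 + 4 = 7.

7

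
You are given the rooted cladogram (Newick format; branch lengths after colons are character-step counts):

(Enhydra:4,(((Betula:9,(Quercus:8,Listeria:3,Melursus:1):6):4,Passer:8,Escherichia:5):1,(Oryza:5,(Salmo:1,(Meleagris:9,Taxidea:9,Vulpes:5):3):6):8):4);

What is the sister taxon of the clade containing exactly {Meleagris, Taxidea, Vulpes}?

The clade containing exactly {Meleagris, Taxidea, Vulpes} attaches to the tree at the node subtending (Salmo,(Meleagris,Taxidea,Vulpes)).
The other lineage descending from that same node — the sister group — is the single tip Salmo.

Salmo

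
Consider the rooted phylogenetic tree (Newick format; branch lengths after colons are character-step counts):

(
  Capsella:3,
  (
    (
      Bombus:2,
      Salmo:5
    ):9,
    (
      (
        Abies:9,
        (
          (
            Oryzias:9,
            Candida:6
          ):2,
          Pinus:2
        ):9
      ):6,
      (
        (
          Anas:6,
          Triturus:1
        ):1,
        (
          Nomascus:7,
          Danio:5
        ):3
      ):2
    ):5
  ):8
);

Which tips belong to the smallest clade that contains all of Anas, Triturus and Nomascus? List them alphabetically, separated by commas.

Anas, Danio, Nomascus, Triturus

Tracing Anas: it sits inside (Anas,Triturus).
Tracing Triturus: it sits inside (Anas,Triturus).
Tracing Nomascus: it sits inside (Nomascus,Danio).
The smallest clade enclosing all 3 is ((Anas,Triturus),(Nomascus,Danio)); the answer is its 4 terminal taxa in alphabetical order.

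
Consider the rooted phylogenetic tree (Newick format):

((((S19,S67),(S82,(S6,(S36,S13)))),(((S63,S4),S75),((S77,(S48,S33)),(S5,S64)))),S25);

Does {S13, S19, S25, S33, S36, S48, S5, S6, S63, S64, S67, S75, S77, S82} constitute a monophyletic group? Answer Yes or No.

No

The MRCA of the listed taxa is the root, so the smallest clade containing them is the whole tree.
That clade also contains S4, which is not in the proposed group, so the group is not monophyletic.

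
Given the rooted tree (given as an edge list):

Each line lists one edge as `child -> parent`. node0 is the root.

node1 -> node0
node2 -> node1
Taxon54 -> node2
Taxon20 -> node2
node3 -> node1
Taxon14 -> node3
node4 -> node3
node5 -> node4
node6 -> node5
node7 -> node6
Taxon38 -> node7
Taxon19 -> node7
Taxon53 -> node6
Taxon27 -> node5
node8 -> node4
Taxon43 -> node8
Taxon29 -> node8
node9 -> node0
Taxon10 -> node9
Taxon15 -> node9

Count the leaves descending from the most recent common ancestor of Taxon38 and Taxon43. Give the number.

The MRCA of Taxon38 and Taxon43 is the node subtending ((((Taxon38,Taxon19),Taxon53),Taxon27),(Taxon43,Taxon29)).
That clade contains 6 terminal taxa: Taxon19, Taxon27, Taxon29, Taxon38, Taxon43, Taxon53.

6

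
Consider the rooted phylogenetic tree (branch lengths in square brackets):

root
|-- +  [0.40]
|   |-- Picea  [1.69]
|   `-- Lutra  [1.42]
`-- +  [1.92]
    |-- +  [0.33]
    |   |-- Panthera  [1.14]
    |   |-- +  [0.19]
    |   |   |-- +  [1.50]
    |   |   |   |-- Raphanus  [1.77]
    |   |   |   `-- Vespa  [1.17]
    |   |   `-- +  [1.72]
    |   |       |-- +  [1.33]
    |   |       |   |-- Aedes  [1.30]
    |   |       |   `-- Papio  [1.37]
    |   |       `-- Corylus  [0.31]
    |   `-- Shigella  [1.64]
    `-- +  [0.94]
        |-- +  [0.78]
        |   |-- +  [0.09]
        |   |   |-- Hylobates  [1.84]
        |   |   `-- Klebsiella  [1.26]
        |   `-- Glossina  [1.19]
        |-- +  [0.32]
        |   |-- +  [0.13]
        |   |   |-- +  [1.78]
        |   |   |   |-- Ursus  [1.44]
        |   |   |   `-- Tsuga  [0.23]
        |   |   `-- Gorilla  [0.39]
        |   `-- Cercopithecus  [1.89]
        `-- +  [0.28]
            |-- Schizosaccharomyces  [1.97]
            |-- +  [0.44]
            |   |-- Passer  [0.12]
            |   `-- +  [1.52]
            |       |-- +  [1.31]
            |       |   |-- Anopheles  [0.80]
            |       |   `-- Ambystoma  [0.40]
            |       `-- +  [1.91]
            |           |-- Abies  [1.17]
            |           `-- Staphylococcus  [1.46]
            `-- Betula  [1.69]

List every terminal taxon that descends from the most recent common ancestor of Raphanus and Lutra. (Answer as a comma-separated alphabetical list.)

Tracing Raphanus: it sits inside (Raphanus,Vespa).
Tracing Lutra: it sits inside (Picea,Lutra).
The smallest clade enclosing both is the whole tree (their MRCA is the root), so the answer is all 23 tips in alphabetical order.

Abies, Aedes, Ambystoma, Anopheles, Betula, Cercopithecus, Corylus, Glossina, Gorilla, Hylobates, Klebsiella, Lutra, Panthera, Papio, Passer, Picea, Raphanus, Schizosaccharomyces, Shigella, Staphylococcus, Tsuga, Ursus, Vespa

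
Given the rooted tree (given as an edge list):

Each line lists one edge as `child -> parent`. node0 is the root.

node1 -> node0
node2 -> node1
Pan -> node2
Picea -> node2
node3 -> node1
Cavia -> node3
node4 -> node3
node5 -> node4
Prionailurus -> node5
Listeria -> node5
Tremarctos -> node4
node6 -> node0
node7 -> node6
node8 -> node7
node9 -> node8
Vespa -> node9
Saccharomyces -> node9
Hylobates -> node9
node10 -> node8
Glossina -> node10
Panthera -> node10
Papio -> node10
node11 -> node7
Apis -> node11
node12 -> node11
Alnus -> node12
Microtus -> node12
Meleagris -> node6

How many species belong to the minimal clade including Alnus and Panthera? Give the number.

9

The MRCA of Alnus and Panthera is the node subtending (((Vespa,Saccharomyces,Hylobates),(Glossina,Panthera,Papio)),(Apis,(Alnus,Microtus))).
That clade contains 9 terminal taxa: Alnus, Apis, Glossina, Hylobates, Microtus, Panthera, Papio, Saccharomyces, Vespa.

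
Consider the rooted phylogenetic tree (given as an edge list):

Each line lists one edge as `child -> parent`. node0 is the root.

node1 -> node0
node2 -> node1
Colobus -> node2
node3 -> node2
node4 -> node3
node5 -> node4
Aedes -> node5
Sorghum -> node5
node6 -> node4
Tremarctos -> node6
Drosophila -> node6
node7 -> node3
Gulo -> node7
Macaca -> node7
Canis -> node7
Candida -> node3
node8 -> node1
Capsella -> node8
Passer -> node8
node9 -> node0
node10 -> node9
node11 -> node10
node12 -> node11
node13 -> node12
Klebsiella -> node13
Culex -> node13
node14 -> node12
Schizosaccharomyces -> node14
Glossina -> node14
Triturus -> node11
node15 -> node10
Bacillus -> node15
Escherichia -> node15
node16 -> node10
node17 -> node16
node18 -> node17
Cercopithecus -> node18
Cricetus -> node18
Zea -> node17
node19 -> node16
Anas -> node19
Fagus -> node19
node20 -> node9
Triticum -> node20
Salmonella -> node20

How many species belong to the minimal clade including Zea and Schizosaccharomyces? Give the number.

The MRCA of Zea and Schizosaccharomyces is the node subtending ((((Klebsiella,Culex),(Schizosaccharomyces,Glossina)),Triturus),(Bacillus,Escherichia),(((Cercopithecus,Cricetus),Zea),(Anas,Fagus))).
That clade contains 12 terminal taxa: Anas, Bacillus, Cercopithecus, Cricetus, Culex, Escherichia, Fagus, Glossina, Klebsiella, Schizosaccharomyces, Triturus, Zea.

12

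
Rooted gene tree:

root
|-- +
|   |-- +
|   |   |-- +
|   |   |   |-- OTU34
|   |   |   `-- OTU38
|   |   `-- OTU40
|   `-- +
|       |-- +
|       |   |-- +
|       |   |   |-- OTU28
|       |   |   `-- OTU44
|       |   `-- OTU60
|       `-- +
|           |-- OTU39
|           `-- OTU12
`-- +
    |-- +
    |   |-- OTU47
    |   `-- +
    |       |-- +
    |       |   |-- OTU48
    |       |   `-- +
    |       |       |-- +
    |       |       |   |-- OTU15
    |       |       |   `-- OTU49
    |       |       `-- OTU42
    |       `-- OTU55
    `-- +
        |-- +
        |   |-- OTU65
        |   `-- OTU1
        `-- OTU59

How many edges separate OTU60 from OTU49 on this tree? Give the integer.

11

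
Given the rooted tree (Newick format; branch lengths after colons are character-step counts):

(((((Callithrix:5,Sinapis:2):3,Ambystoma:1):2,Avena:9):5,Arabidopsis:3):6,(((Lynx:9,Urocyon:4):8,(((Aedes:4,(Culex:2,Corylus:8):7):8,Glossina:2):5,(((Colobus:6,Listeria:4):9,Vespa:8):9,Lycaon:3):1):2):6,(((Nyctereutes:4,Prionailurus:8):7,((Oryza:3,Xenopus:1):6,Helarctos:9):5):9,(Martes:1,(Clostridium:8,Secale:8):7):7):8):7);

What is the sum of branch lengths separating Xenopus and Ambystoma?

50

The path runs Xenopus → … → MRCA → … → Ambystoma; the MRCA is the root of the tree.
Branch lengths along that path: 1 + 6 + 5 + 9 + 8 + 7 + 6 + 5 + 2 + 1 = 50.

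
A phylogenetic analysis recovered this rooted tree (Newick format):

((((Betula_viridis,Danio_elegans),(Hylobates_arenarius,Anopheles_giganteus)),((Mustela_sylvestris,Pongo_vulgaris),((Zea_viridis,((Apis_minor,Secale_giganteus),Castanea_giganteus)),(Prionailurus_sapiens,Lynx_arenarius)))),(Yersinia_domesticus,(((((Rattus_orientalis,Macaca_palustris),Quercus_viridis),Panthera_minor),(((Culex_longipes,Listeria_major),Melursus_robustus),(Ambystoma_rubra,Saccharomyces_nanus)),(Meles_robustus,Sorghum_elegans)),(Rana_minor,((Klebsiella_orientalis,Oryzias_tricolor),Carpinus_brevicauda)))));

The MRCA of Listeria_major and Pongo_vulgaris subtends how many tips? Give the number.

28

The MRCA of Listeria_major and Pongo_vulgaris is the root, so the clade is the entire tree.
That clade contains 28 terminal taxa: Ambystoma_rubra, Anopheles_giganteus, Apis_minor, Betula_viridis, Carpinus_brevicauda, Castanea_giganteus, Culex_longipes, Danio_elegans, Hylobates_arenarius, Klebsiella_orientalis, Listeria_major, Lynx_arenarius, Macaca_palustris, Meles_robustus, Melursus_robustus, Mustela_sylvestris, Oryzias_tricolor, Panthera_minor, Pongo_vulgaris, Prionailurus_sapiens, Quercus_viridis, Rana_minor, Rattus_orientalis, Saccharomyces_nanus, Secale_giganteus, Sorghum_elegans, Yersinia_domesticus, Zea_viridis.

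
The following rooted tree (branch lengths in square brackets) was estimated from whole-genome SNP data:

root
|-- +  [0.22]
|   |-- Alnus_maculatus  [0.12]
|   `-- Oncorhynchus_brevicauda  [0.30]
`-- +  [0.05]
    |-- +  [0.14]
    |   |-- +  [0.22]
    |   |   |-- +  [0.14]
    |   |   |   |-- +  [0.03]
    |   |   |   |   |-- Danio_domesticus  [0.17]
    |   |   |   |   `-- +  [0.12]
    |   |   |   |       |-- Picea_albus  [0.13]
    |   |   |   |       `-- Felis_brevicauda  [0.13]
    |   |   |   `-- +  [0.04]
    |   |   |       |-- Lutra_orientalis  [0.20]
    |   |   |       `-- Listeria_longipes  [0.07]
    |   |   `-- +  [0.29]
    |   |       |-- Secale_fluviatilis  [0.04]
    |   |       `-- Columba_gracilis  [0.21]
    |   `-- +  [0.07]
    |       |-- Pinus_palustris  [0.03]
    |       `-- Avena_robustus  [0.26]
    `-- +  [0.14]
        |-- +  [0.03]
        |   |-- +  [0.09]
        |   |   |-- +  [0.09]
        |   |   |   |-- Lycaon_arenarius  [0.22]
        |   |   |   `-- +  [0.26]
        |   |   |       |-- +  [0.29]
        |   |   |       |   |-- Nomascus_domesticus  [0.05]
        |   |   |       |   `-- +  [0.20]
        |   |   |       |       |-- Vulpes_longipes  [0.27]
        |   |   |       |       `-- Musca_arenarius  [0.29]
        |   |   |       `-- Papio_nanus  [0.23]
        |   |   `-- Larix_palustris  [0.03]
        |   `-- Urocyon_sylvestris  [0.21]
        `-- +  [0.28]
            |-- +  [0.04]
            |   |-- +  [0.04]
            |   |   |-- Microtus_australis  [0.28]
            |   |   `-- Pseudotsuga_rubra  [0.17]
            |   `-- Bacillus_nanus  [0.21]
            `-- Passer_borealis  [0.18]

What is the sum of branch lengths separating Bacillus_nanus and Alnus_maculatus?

The path runs Bacillus_nanus → … → MRCA → … → Alnus_maculatus; the MRCA is the root of the tree.
Branch lengths along that path: 0.21 + 0.04 + 0.28 + 0.14 + 0.05 + 0.22 + 0.12 = 1.06.

1.06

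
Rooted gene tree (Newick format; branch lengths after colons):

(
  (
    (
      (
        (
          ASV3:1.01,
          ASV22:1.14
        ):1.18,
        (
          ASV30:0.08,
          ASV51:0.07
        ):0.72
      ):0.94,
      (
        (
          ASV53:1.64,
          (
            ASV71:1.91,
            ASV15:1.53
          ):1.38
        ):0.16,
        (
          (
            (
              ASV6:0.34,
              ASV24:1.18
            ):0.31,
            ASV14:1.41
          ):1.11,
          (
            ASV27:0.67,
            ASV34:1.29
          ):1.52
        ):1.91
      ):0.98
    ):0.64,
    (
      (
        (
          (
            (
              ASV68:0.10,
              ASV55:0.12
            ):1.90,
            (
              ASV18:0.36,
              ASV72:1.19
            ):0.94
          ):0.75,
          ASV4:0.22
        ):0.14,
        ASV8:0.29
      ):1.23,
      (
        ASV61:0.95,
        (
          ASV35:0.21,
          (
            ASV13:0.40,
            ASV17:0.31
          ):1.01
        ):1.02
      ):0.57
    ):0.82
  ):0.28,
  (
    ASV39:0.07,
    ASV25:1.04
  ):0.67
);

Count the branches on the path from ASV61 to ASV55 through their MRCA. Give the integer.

7

The MRCA of ASV61 and ASV55 is the node subtending (((((ASV68,ASV55),(ASV18,ASV72)),ASV4),ASV8),(ASV61,(ASV35,(ASV13,ASV17)))).
From ASV61 up to that node: 2 branches. From ASV55 up to the same node: 5 branches. Total: 2 + 5 = 7.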